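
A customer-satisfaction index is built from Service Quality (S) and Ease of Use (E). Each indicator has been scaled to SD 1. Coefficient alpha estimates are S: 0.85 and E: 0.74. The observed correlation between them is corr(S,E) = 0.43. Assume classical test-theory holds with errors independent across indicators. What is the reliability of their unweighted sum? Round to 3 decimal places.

Var(S+E) = 2 + 2·[0.43] = 2 + 0.86 = 2.86.
With uncorrelated errors the cross-covariances are all true-score covariance, so they carry over unchanged; only the diagonal terms shrink to ρᵢσᵢ².
True-score variance = [0.85 + 0.74] + 0.86 = 1.59 + 0.86 = 2.45.
Reliability = 2.45 / 2.86 = 0.857.

0.857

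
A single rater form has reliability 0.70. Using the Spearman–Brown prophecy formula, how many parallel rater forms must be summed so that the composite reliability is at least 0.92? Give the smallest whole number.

5

k ≥ ρ*(1−ρ₁)/(ρ₁(1−ρ*)) = 0.92·0.30 / (0.70·0.08) = 4.929.
Smallest integer k = 5.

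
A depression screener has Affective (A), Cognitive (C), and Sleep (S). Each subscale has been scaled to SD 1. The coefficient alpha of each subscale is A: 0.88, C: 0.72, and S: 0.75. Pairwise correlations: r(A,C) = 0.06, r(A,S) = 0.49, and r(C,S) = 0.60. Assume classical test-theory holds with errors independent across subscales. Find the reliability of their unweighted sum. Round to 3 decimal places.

Var(A+C+S) = 3 + 2·[0.06 + 0.49 + 0.60] = 3 + 2.3 = 5.3.
With uncorrelated errors the cross-covariances are all true-score covariance, so they carry over unchanged; only the diagonal terms shrink to ρᵢσᵢ².
True-score variance = [0.88 + 0.72 + 0.75] + 2.3 = 2.35 + 2.3 = 4.65.
Reliability = 4.65 / 5.3 = 0.877.

0.877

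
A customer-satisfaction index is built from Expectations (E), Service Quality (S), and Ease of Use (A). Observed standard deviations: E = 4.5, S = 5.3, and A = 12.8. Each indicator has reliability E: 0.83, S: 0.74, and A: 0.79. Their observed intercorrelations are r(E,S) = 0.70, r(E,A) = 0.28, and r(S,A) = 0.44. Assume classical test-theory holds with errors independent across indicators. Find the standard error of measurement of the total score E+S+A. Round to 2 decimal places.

Var(total) = 212.18 + 125.345 = 337.525.
True-score variance = 167.028 + 125.345 = 292.373, so reliability = 0.8662.
Error variance = 337.525 − 292.373 = 45.1523; SEM = √45.1523 = 6.72.

6.72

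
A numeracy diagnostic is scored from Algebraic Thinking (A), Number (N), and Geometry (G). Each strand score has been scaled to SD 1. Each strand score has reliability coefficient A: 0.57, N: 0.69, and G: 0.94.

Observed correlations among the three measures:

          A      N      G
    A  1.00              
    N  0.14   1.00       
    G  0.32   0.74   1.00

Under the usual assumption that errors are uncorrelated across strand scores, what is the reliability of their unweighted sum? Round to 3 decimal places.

Var(A+N+G) = 3 + 2·[0.14 + 0.32 + 0.74] = 3 + 2.4 = 5.4.
Under uncorrelated errors the observed covariances equal the true-score covariances, so only the own-variance terms attenuate.
True-score variance = [0.57 + 0.69 + 0.94] + 2.4 = 2.2 + 2.4 = 4.6.
Reliability = 4.6 / 5.4 = 0.852.

0.852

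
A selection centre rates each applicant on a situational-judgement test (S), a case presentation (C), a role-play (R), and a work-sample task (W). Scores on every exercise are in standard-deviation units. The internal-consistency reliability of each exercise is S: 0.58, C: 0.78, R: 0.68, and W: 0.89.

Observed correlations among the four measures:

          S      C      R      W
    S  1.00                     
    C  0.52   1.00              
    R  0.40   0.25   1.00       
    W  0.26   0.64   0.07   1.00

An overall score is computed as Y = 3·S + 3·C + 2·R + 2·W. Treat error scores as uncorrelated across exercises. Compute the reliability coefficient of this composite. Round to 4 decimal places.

0.8628

Var(Y) = 3² + 3² + 2² + 2² + 2·[9·0.52 + 6·0.40 + 6·0.26 + 6·0.25 + 6·0.64 + 4·0.07] = 26 + 28.52 = 54.52.
Because errors are independent across components, Cov(Tᵢ,Tⱼ) = Cov(Xᵢ,Xⱼ); the off-diagonal part of the true-score variance is the same as above.
True-score variance = [3²·0.58 + 3²·0.78 + 2²·0.68 + 2²·0.89] + 28.52 = 18.52 + 28.52 = 47.04.
Reliability = 47.04 / 54.52 = 0.8628.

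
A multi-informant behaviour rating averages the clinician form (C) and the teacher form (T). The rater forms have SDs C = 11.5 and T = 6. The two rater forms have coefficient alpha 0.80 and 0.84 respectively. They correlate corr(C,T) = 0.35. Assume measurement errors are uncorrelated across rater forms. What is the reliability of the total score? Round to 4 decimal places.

Var(C+T) = 11.5² + 6² + 2·[11.5·6·0.35] = 168.25 + 48.3 = 216.55.
Because errors are independent across components, Cov(Tᵢ,Tⱼ) = Cov(Xᵢ,Xⱼ); the off-diagonal part of the true-score variance is the same as above.
True-score variance = [11.5²·0.80 + 6²·0.84] + 48.3 = 136.04 + 48.3 = 184.34.
Reliability = 184.34 / 216.55 = 0.8513.

0.8513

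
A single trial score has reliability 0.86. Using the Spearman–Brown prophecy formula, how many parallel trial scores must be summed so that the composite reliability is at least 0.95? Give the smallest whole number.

k ≥ ρ*(1−ρ₁)/(ρ₁(1−ρ*)) = 0.95·0.14 / (0.86·0.05) = 3.093.
Smallest integer k = 4.

4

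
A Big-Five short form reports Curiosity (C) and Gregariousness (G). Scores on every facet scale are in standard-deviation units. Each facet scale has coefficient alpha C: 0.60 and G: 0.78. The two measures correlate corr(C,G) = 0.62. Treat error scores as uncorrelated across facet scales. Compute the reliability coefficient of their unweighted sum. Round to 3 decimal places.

0.809

Var(C+G) = 2 + 2·[0.62] = 2 + 1.24 = 3.24.
Under uncorrelated errors the observed covariances equal the true-score covariances, so only the own-variance terms attenuate.
True-score variance = [0.60 + 0.78] + 1.24 = 1.38 + 1.24 = 2.62.
Reliability = 2.62 / 3.24 = 0.809.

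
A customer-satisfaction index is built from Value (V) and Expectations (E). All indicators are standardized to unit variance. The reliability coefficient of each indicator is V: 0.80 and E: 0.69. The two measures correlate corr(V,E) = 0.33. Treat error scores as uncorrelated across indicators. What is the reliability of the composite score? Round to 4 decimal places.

0.8083

Var(V+E) = 2 + 2·[0.33] = 2 + 0.66 = 2.66.
With uncorrelated errors the cross-covariances are all true-score covariance, so they carry over unchanged; only the diagonal terms shrink to ρᵢσᵢ².
True-score variance = [0.80 + 0.69] + 0.66 = 1.49 + 0.66 = 2.15.
Reliability = 2.15 / 2.66 = 0.8083.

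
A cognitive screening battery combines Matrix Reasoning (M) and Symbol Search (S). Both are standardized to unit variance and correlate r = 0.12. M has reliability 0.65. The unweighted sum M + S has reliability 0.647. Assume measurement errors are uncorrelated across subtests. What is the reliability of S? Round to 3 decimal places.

Var(M+S) = 2 + 2·0.12 = 2.240.
True-score variance = ρ_M + ρ_S + 2·0.12, so 0.647 = (0.65 + ρ_S + 0.24) / 2.240.
ρ_S = 0.647·2.240 − 0.65 − 0.24 = 0.559.

0.559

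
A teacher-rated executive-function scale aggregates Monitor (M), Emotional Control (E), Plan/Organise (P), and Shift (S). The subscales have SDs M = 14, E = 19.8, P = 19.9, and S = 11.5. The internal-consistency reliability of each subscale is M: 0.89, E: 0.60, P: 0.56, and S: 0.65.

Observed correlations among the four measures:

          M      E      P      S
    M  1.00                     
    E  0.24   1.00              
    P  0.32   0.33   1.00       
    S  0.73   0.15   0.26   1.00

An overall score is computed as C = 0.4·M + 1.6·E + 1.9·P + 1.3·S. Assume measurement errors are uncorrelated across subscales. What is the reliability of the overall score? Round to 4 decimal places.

Var(C) = 0.4²·14² + 1.6²·19.8² + 1.9²·19.9² + 1.3²·11.5² + 2·[0.64·14·19.8·0.24 + 0.76·14·19.9·0.32 + 0.52·14·11.5·0.73 + 3.04·19.8·19.9·0.33 + 2.08·19.8·11.5·0.15 + 2.47·19.9·11.5·0.26] = 2688.08 + 1569.48 = 4257.56.
With uncorrelated errors the cross-covariances are all true-score covariance, so they carry over unchanged; only the diagonal terms shrink to ρᵢσᵢ².
True-score variance = [0.4²·14²·0.89 + 1.6²·19.8²·0.60 + 1.9²·19.9²·0.56 + 1.3²·11.5²·0.65] + 1569.48 = 1575.93 + 1569.48 = 3145.41.
Reliability = 3145.41 / 4257.56 = 0.7388.

0.7388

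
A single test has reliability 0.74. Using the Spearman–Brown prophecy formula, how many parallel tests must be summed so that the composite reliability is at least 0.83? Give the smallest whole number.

2

k ≥ ρ*(1−ρ₁)/(ρ₁(1−ρ*)) = 0.83·0.26 / (0.74·0.17) = 1.715.
Smallest integer k = 2.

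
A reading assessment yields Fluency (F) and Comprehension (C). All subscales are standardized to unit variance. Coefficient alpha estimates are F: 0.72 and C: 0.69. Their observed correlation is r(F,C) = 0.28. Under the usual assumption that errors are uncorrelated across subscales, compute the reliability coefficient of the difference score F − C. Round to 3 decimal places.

0.590

Var(F−C) = 1 + 1 − 2·0.28 = 2 − 0.56 = 1.44.
Under uncorrelated errors the observed covariances equal the true-score covariances, so only the own-variance terms attenuate.
True-score variance = [0.72 + 0.69] − 0.56 = 1.41 − 0.56 = 0.85.
Reliability = 0.85 / 1.44 = 0.590.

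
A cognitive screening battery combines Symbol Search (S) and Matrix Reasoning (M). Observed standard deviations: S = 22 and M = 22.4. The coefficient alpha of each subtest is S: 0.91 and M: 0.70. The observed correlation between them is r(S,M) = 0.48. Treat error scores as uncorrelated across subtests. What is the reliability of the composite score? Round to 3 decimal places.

0.867

Var(S+M) = 22² + 22.4² + 2·[22·22.4·0.48] = 985.76 + 473.088 = 1458.85.
With uncorrelated errors the cross-covariances are all true-score covariance, so they carry over unchanged; only the diagonal terms shrink to ρᵢσᵢ².
True-score variance = [22²·0.91 + 22.4²·0.70] + 473.088 = 791.672 + 473.088 = 1264.76.
Reliability = 1264.76 / 1458.85 = 0.867.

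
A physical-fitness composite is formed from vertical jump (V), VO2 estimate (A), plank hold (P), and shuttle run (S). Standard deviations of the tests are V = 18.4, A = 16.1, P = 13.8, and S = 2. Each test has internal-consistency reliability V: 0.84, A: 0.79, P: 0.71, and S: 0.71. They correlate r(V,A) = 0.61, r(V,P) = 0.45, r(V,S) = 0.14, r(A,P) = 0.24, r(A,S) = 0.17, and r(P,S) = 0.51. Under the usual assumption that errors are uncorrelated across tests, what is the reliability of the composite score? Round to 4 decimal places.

0.8927

Var(V+A+P+S) = 18.4² + 16.1² + 13.8² + 2² + 2·[18.4·16.1·0.61 + 18.4·13.8·0.45 + 18.4·2·0.14 + 16.1·13.8·0.24 + 16.1·2·0.17 + 13.8·2·0.51] = 792.21 + 745.991 = 1538.2.
Because errors are independent across components, Cov(Tᵢ,Tⱼ) = Cov(Xᵢ,Xⱼ); the off-diagonal part of the true-score variance is the same as above.
True-score variance = [18.4²·0.84 + 16.1²·0.79 + 13.8²·0.71 + 2²·0.71] + 745.991 = 627.219 + 745.991 = 1373.21.
Reliability = 1373.21 / 1538.2 = 0.8927.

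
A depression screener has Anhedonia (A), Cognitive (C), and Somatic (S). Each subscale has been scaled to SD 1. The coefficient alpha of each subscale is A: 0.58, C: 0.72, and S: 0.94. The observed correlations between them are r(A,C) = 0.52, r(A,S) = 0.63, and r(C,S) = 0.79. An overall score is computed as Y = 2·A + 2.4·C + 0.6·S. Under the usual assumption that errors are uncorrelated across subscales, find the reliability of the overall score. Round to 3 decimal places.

Var(Y) = 2² + 2.4² + 0.6² + 2·[4.8·0.52 + 1.2·0.63 + 1.44·0.79] = 10.12 + 8.7792 = 18.8992.
Under uncorrelated errors the observed covariances equal the true-score covariances, so only the own-variance terms attenuate.
True-score variance = [2²·0.58 + 2.4²·0.72 + 0.6²·0.94] + 8.7792 = 6.8056 + 8.7792 = 15.5848.
Reliability = 15.5848 / 18.8992 = 0.825.

0.825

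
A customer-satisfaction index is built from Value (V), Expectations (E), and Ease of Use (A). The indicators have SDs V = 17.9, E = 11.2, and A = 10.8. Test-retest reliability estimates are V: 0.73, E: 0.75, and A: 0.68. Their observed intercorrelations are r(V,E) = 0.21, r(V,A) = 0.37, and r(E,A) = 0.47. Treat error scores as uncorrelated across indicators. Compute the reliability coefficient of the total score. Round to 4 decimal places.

0.8282

Var(V+E+A) = 17.9² + 11.2² + 10.8² + 2·[17.9·11.2·0.21 + 17.9·10.8·0.37 + 11.2·10.8·0.47] = 562.49 + 340.961 = 903.451.
Because errors are independent across components, Cov(Tᵢ,Tⱼ) = Cov(Xᵢ,Xⱼ); the off-diagonal part of the true-score variance is the same as above.
True-score variance = [17.9²·0.73 + 11.2²·0.75 + 10.8²·0.68] + 340.961 = 407.294 + 340.961 = 748.255.
Reliability = 748.255 / 903.451 = 0.8282.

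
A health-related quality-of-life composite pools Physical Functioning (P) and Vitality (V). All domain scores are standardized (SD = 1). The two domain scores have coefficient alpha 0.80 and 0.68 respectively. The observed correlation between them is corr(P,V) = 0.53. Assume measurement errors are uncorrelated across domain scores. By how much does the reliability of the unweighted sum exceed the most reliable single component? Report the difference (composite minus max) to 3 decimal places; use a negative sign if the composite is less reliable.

Var(sum) = 2 + 1.06 = 3.06; true-score variance = 1.48 + 1.06 = 2.54; composite reliability = 0.8301.
Max component reliability = 0.8000.
Difference = 0.8301 − 0.8000 = 0.030.

0.030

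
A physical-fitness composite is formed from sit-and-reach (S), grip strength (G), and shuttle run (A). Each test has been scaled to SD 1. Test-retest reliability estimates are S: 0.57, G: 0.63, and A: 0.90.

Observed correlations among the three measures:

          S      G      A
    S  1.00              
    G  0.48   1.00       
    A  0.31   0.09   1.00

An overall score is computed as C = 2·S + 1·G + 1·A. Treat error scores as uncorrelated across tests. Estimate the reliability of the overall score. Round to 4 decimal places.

Var(C) = 2² + 1 + 1 + 2·[2·0.48 + 2·0.31 + 0.09] = 6 + 3.34 = 9.34.
Under uncorrelated errors the observed covariances equal the true-score covariances, so only the own-variance terms attenuate.
True-score variance = [2²·0.57 + 0.63 + 0.90] + 3.34 = 3.81 + 3.34 = 7.15.
Reliability = 7.15 / 9.34 = 0.7655.

0.7655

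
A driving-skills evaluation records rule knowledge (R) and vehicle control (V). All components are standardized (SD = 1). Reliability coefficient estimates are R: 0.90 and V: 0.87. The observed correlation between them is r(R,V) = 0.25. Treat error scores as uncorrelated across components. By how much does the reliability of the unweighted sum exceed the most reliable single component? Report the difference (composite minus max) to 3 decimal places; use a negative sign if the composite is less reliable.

0.008

Var(sum) = 2 + 0.5 = 2.5; true-score variance = 1.77 + 0.5 = 2.27; composite reliability = 0.9080.
Max component reliability = 0.9000.
Difference = 0.9080 − 0.9000 = 0.008.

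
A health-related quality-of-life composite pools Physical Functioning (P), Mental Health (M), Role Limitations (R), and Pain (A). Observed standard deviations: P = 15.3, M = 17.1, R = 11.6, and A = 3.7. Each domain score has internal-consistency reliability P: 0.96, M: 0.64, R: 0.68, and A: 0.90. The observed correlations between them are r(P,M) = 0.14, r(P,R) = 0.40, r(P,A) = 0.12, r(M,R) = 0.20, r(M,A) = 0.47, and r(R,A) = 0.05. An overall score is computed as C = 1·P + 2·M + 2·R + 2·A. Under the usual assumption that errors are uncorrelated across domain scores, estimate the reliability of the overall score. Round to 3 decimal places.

0.799

Var(C) = 15.3² + 2²·17.1² + 2²·11.6² + 2²·3.7² + 2·[2·15.3·17.1·0.14 + 2·15.3·11.6·0.40 + 2·15.3·3.7·0.12 + 4·17.1·11.6·0.20 + 4·17.1·3.7·0.47 + 4·11.6·3.7·0.05] = 1996.73 + 1030.09 = 3026.82.
With uncorrelated errors the cross-covariances are all true-score covariance, so they carry over unchanged; only the diagonal terms shrink to ρᵢσᵢ².
True-score variance = [15.3²·0.96 + 2²·17.1²·0.64 + 2²·11.6²·0.68 + 2²·3.7²·0.90] + 1030.09 = 1388.58 + 1030.09 = 2418.68.
Reliability = 2418.68 / 3026.82 = 0.799.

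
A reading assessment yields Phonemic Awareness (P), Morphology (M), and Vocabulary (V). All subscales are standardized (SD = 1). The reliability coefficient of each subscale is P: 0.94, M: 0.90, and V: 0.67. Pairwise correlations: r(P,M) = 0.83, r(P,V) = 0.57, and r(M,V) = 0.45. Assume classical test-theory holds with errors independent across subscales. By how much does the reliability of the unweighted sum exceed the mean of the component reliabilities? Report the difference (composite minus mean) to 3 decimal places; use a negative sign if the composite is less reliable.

0.090

Var(sum) = 3 + 3.7 = 6.7; true-score variance = 2.51 + 3.7 = 6.21; composite reliability = 0.9269.
Mean component reliability = 0.8367.
Difference = 0.9269 − 0.8367 = 0.090.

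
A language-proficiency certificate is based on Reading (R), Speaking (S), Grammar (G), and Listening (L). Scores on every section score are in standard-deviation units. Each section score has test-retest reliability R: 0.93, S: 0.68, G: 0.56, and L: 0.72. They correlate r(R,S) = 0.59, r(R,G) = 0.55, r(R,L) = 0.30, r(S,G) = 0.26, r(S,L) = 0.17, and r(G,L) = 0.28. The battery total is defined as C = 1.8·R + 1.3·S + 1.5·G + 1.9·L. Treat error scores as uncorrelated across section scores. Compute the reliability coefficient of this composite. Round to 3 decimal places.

Var(C) = 1.8² + 1.3² + 1.5² + 1.9² + 2·[2.34·0.59 + 2.7·0.55 + 3.42·0.30 + 1.95·0.26 + 2.47·0.17 + 2.85·0.28] = 10.79 + 11.233 = 22.023.
Because errors are independent across components, Cov(Tᵢ,Tⱼ) = Cov(Xᵢ,Xⱼ); the off-diagonal part of the true-score variance is the same as above.
True-score variance = [1.8²·0.93 + 1.3²·0.68 + 1.5²·0.56 + 1.9²·0.72] + 11.233 = 8.0216 + 11.233 = 19.2546.
Reliability = 19.2546 / 22.023 = 0.874.

0.874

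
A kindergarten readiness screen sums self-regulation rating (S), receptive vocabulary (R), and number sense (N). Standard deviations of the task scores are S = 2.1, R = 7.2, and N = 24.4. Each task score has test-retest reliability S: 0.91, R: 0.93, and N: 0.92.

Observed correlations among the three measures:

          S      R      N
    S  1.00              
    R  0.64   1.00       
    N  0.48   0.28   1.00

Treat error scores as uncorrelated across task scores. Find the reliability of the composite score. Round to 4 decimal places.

0.9369

Var(S+R+N) = 2.1² + 7.2² + 24.4² + 2·[2.1·7.2·0.64 + 2.1·24.4·0.48 + 7.2·24.4·0.28] = 651.61 + 166.925 = 818.535.
With uncorrelated errors the cross-covariances are all true-score covariance, so they carry over unchanged; only the diagonal terms shrink to ρᵢσᵢ².
True-score variance = [2.1²·0.91 + 7.2²·0.93 + 24.4²·0.92] + 166.925 = 599.955 + 166.925 = 766.88.
Reliability = 766.88 / 818.535 = 0.9369.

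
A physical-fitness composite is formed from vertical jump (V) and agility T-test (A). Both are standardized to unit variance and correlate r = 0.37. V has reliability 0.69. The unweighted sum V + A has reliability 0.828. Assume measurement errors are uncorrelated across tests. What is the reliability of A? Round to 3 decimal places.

0.839

Var(V+A) = 2 + 2·0.37 = 2.740.
True-score variance = ρ_V + ρ_A + 2·0.37, so 0.828 = (0.69 + ρ_A + 0.74) / 2.740.
ρ_A = 0.828·2.740 − 0.69 − 0.74 = 0.839.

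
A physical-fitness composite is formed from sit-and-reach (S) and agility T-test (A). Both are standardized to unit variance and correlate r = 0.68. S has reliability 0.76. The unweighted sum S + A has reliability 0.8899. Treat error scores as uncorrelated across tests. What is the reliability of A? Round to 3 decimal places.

0.870

Var(S+A) = 2 + 2·0.68 = 3.360.
True-score variance = ρ_S + ρ_A + 2·0.68, so 0.8899 = (0.76 + ρ_A + 1.36) / 3.360.
ρ_A = 0.8899·3.360 − 0.76 − 1.36 = 0.870.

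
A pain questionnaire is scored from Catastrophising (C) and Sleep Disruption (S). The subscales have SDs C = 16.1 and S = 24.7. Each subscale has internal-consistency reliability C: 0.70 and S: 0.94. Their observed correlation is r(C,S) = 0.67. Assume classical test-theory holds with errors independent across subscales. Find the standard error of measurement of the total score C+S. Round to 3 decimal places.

10.694

Var(total) = 869.3 + 532.878 = 1402.18.
True-score variance = 754.932 + 532.878 = 1287.81, so reliability = 0.9184.
Error variance = 1402.18 − 1287.81 = 114.368; SEM = √114.368 = 10.694.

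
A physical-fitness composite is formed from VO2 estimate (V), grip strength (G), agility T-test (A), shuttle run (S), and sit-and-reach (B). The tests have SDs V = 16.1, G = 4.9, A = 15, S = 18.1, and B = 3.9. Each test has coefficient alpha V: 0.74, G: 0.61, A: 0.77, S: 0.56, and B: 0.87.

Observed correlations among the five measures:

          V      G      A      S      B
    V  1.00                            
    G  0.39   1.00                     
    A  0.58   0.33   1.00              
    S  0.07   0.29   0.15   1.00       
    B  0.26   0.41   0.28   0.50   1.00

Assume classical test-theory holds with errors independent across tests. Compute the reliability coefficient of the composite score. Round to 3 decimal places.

Var(V+G+A+S+B) = 16.1² + 4.9² + 15² + 18.1² + 3.9² + 2·[16.1·4.9·0.39 + 16.1·15·0.58 + 16.1·18.1·0.07 + 16.1·3.9·0.26 + 4.9·15·0.33 + 4.9·18.1·0.29 + 4.9·3.9·0.41 + 15·18.1·0.15 + 15·3.9·0.28 + 18.1·3.9·0.50] = 851.04 + 715.543 = 1566.58.
Under uncorrelated errors the observed covariances equal the true-score covariances, so only the own-variance terms attenuate.
True-score variance = [16.1²·0.74 + 4.9²·0.61 + 15²·0.77 + 18.1²·0.56 + 3.9²·0.87] + 715.543 = 576.406 + 715.543 = 1291.95.
Reliability = 1291.95 / 1566.58 = 0.825.

0.825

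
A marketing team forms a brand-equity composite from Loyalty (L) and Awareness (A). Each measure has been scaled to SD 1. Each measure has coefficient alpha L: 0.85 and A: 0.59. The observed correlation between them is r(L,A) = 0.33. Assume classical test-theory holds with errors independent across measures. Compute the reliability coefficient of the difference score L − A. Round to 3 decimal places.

Var(L−A) = 1 + 1 − 2·0.33 = 2 − 0.66 = 1.34.
With uncorrelated errors the cross-covariances are all true-score covariance, so they carry over unchanged; only the diagonal terms shrink to ρᵢσᵢ².
True-score variance = [0.85 + 0.59] − 0.66 = 1.44 − 0.66 = 0.78.
Reliability = 0.78 / 1.34 = 0.582.

0.582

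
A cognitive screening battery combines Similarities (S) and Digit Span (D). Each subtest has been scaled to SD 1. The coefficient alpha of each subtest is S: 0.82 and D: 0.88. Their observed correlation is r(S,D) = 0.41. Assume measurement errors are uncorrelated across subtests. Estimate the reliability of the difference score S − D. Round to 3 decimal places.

0.746

Var(S−D) = 1 + 1 − 2·0.41 = 2 − 0.82 = 1.18.
Under uncorrelated errors the observed covariances equal the true-score covariances, so only the own-variance terms attenuate.
True-score variance = [0.82 + 0.88] − 0.82 = 1.7 − 0.82 = 0.88.
Reliability = 0.88 / 1.18 = 0.746.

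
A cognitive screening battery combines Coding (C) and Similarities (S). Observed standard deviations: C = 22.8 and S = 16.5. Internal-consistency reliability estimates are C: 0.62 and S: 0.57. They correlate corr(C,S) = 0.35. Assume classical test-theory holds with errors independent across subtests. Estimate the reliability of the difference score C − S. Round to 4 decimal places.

0.4050

Var(C−S) = 22.8² + 16.5² − 2·22.8·16.5·0.35 = 792.09 − 263.34 = 528.75.
Under uncorrelated errors the observed covariances equal the true-score covariances, so only the own-variance terms attenuate.
True-score variance = [22.8²·0.62 + 16.5²·0.57] − 263.34 = 477.483 − 263.34 = 214.143.
Reliability = 214.143 / 528.75 = 0.4050.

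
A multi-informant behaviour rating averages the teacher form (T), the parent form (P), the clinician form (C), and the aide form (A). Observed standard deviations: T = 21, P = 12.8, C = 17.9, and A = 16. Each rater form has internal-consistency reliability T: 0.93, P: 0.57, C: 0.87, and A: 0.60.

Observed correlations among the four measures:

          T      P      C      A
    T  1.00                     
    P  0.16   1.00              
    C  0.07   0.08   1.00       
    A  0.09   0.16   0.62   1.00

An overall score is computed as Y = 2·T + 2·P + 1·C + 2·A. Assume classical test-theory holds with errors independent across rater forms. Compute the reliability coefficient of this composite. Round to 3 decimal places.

Var(Y) = 2²·21² + 2²·12.8² + 17.9² + 2²·16² + 2·[4·21·12.8·0.16 + 2·21·17.9·0.07 + 4·21·16·0.09 + 2·12.8·17.9·0.08 + 4·12.8·16·0.16 + 2·17.9·16·0.62] = 3763.77 + 1736.97 = 5500.74.
Because errors are independent across components, Cov(Tᵢ,Tⱼ) = Cov(Xᵢ,Xⱼ); the off-diagonal part of the true-score variance is the same as above.
True-score variance = [2²·21²·0.93 + 2²·12.8²·0.57 + 17.9²·0.87 + 2²·16²·0.60] + 1736.97 = 2907.23 + 1736.97 = 4644.2.
Reliability = 4644.2 / 5500.74 = 0.844.

0.844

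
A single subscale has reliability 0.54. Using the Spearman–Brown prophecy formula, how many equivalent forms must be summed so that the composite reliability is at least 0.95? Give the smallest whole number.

17

k ≥ ρ*(1−ρ₁)/(ρ₁(1−ρ*)) = 0.95·0.46 / (0.54·0.05) = 16.185.
Smallest integer k = 17.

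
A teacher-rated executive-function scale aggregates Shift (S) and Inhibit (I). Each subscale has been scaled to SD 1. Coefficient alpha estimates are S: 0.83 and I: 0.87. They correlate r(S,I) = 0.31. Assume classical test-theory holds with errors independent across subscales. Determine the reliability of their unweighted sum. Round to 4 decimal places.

0.8855

Var(S+I) = 2 + 2·[0.31] = 2 + 0.62 = 2.62.
Under uncorrelated errors the observed covariances equal the true-score covariances, so only the own-variance terms attenuate.
True-score variance = [0.83 + 0.87] + 0.62 = 1.7 + 0.62 = 2.32.
Reliability = 2.32 / 2.62 = 0.8855.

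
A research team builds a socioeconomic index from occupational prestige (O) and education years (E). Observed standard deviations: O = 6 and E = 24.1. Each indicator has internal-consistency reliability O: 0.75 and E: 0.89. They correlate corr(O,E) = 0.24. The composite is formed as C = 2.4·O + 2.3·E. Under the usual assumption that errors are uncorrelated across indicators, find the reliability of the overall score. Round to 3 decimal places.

0.894

Var(C) = 2.4²·6² + 2.3²·24.1² + 2·[5.52·6·24.1·0.24] = 3279.84 + 383.132 = 3662.98.
With uncorrelated errors the cross-covariances are all true-score covariance, so they carry over unchanged; only the diagonal terms shrink to ρᵢσᵢ².
True-score variance = [2.4²·6²·0.75 + 2.3²·24.1²·0.89] + 383.132 = 2890.03 + 383.132 = 3273.16.
Reliability = 3273.16 / 3662.98 = 0.894.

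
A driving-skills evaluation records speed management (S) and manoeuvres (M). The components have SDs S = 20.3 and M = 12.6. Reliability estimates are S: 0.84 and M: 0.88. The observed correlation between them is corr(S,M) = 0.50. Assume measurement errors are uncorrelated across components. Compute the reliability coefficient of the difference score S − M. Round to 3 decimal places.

0.730

Var(S−M) = 20.3² + 12.6² − 2·20.3·12.6·0.50 = 570.85 − 255.78 = 315.07.
Because errors are independent across components, Cov(Tᵢ,Tⱼ) = Cov(Xᵢ,Xⱼ); the off-diagonal part of the true-score variance is the same as above.
True-score variance = [20.3²·0.84 + 12.6²·0.88] − 255.78 = 485.864 − 255.78 = 230.084.
Reliability = 230.084 / 315.07 = 0.730.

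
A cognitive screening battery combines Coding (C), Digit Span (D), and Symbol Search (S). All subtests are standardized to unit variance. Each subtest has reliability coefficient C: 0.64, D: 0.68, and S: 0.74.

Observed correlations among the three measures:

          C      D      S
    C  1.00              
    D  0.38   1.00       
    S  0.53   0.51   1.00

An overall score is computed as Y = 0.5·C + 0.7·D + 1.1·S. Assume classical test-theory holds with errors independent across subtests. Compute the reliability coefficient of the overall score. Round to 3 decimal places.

0.843

Var(Y) = 0.5² + 0.7² + 1.1² + 2·[0.35·0.38 + 0.55·0.53 + 0.77·0.51] = 1.95 + 1.6344 = 3.5844.
With uncorrelated errors the cross-covariances are all true-score covariance, so they carry over unchanged; only the diagonal terms shrink to ρᵢσᵢ².
True-score variance = [0.5²·0.64 + 0.7²·0.68 + 1.1²·0.74] + 1.6344 = 1.3886 + 1.6344 = 3.023.
Reliability = 3.023 / 3.5844 = 0.843.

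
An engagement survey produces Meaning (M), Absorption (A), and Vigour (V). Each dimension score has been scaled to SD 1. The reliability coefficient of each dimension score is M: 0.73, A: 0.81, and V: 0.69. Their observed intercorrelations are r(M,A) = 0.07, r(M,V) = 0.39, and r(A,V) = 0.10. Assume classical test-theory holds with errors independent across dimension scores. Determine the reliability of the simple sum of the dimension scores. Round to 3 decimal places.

Var(M+A+V) = 3 + 2·[0.07 + 0.39 + 0.10] = 3 + 1.12 = 4.12.
Under uncorrelated errors the observed covariances equal the true-score covariances, so only the own-variance terms attenuate.
True-score variance = [0.73 + 0.81 + 0.69] + 1.12 = 2.23 + 1.12 = 3.35.
Reliability = 3.35 / 4.12 = 0.813.

0.813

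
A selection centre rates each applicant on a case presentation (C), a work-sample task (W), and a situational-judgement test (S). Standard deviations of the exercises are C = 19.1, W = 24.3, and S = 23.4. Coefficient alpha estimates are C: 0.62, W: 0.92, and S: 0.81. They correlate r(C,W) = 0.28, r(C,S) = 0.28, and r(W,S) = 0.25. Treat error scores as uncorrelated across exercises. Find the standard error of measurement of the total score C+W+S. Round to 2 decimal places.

17.03

Var(total) = 1502.86 + 794.509 = 2297.37.
True-score variance = 1212.96 + 794.509 = 2007.47, so reliability = 0.8738.
Error variance = 2297.37 − 2007.47 = 289.903; SEM = √289.903 = 17.03.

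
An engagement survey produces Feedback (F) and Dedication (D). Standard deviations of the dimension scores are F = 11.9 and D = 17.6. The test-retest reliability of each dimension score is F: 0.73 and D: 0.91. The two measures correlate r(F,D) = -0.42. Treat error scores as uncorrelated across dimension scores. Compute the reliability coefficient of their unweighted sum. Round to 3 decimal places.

Var(F+D) = 11.9² + 17.6² + 2·[11.9·17.6·(-0.42)] = 451.37 − 175.93 = 275.44.
Under uncorrelated errors the observed covariances equal the true-score covariances, so only the own-variance terms attenuate.
True-score variance = [11.9²·0.73 + 17.6²·0.91] − 175.93 = 385.257 − 175.93 = 209.327.
Reliability = 209.327 / 275.44 = 0.760.

0.760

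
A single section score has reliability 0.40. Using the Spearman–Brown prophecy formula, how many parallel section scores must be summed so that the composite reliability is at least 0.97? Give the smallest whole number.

k ≥ ρ*(1−ρ₁)/(ρ₁(1−ρ*)) = 0.97·0.60 / (0.40·0.03) = 48.500.
Smallest integer k = 49.

49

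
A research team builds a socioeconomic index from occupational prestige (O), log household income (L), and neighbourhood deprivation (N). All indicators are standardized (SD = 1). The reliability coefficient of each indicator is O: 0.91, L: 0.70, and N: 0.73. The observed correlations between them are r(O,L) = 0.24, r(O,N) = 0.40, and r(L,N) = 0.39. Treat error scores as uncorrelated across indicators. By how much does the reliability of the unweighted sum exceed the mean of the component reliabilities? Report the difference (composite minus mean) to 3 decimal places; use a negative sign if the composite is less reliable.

Var(sum) = 3 + 2.06 = 5.06; true-score variance = 2.34 + 2.06 = 4.4; composite reliability = 0.8696.
Mean component reliability = 0.7800.
Difference = 0.8696 − 0.7800 = 0.090.

0.090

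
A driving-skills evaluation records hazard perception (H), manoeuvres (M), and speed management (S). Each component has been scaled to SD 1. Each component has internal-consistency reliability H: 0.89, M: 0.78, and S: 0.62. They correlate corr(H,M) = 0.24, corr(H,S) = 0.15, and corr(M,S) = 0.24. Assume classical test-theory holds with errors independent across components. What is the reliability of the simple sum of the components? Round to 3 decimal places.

0.833

Var(H+M+S) = 3 + 2·[0.24 + 0.15 + 0.24] = 3 + 1.26 = 4.26.
With uncorrelated errors the cross-covariances are all true-score covariance, so they carry over unchanged; only the diagonal terms shrink to ρᵢσᵢ².
True-score variance = [0.89 + 0.78 + 0.62] + 1.26 = 2.29 + 1.26 = 3.55.
Reliability = 3.55 / 4.26 = 0.833.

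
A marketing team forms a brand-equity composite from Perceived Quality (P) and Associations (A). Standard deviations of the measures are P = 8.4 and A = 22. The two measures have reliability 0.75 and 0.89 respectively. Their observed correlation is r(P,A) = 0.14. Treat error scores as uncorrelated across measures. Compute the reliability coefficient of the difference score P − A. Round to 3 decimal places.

0.859

Var(P−A) = 8.4² + 22² − 2·8.4·22·0.14 = 554.56 − 51.744 = 502.816.
With uncorrelated errors the cross-covariances are all true-score covariance, so they carry over unchanged; only the diagonal terms shrink to ρᵢσᵢ².
True-score variance = [8.4²·0.75 + 22²·0.89] − 51.744 = 483.68 − 51.744 = 431.936.
Reliability = 431.936 / 502.816 = 0.859.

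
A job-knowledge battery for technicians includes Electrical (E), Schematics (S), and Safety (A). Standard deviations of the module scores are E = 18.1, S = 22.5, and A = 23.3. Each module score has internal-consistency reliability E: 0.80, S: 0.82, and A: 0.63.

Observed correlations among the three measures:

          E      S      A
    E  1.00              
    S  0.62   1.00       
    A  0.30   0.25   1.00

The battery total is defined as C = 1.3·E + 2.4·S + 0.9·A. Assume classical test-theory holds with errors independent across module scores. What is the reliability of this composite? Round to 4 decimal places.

Var(C) = 1.3²·18.1² + 2.4²·22.5² + 0.9²·23.3² + 2·[3.12·18.1·22.5·0.62 + 1.17·18.1·23.3·0.30 + 2.16·22.5·23.3·0.25] = 3909.4 + 2437.81 = 6347.22.
Under uncorrelated errors the observed covariances equal the true-score covariances, so only the own-variance terms attenuate.
True-score variance = [1.3²·18.1²·0.80 + 2.4²·22.5²·0.82 + 0.9²·23.3²·0.63] + 2437.81 = 3111.09 + 2437.81 = 5548.9.
Reliability = 5548.9 / 6347.22 = 0.8742.

0.8742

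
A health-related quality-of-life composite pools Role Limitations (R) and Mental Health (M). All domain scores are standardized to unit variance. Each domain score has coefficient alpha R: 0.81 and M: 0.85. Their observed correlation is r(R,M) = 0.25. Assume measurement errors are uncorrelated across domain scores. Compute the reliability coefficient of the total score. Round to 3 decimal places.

0.864

Var(R+M) = 2 + 2·[0.25] = 2 + 0.5 = 2.5.
Because errors are independent across components, Cov(Tᵢ,Tⱼ) = Cov(Xᵢ,Xⱼ); the off-diagonal part of the true-score variance is the same as above.
True-score variance = [0.81 + 0.85] + 0.5 = 1.66 + 0.5 = 2.16.
Reliability = 2.16 / 2.5 = 0.864.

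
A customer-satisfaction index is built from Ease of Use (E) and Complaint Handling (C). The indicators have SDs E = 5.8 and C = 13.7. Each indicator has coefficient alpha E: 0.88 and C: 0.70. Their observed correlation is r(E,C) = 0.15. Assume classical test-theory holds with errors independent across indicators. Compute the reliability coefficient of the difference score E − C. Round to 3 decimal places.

Var(E−C) = 5.8² + 13.7² − 2·5.8·13.7·0.15 = 221.33 − 23.838 = 197.492.
Under uncorrelated errors the observed covariances equal the true-score covariances, so only the own-variance terms attenuate.
True-score variance = [5.8²·0.88 + 13.7²·0.70] − 23.838 = 160.986 − 23.838 = 137.148.
Reliability = 137.148 / 197.492 = 0.694.

0.694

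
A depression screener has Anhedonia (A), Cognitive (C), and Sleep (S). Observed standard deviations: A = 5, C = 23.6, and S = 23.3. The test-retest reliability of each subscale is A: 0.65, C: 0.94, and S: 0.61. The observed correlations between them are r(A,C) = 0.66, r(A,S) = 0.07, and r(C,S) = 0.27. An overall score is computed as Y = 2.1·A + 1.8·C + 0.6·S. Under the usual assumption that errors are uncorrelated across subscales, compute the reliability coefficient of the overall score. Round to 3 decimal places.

Var(Y) = 2.1²·5² + 1.8²·23.6² + 0.6²·23.3² + 2·[3.78·5·23.6·0.66 + 1.26·5·23.3·0.07 + 1.08·23.6·23.3·0.27] = 2110.24 + 930.013 = 3040.25.
Under uncorrelated errors the observed covariances equal the true-score covariances, so only the own-variance terms attenuate.
True-score variance = [2.1²·5²·0.65 + 1.8²·23.6²·0.94 + 0.6²·23.3²·0.61] + 930.013 = 1887.16 + 930.013 = 2817.17.
Reliability = 2817.17 / 3040.25 = 0.927.

0.927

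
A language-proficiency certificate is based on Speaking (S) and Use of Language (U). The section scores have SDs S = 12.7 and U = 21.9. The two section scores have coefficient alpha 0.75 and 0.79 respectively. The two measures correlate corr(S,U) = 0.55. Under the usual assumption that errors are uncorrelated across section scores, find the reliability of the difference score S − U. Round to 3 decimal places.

0.579

Var(S−U) = 12.7² + 21.9² − 2·12.7·21.9·0.55 = 640.9 − 305.943 = 334.957.
Because errors are independent across components, Cov(Tᵢ,Tⱼ) = Cov(Xᵢ,Xⱼ); the off-diagonal part of the true-score variance is the same as above.
True-score variance = [12.7²·0.75 + 21.9²·0.79] − 305.943 = 499.859 − 305.943 = 193.916.
Reliability = 193.916 / 334.957 = 0.579.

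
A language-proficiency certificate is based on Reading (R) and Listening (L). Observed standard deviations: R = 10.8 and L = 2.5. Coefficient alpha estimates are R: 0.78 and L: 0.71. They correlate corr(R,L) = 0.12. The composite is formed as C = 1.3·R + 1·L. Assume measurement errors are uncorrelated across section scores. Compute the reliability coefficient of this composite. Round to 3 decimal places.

Var(C) = 1.3²·10.8² + 2.5² + 2·[1.3·10.8·2.5·0.12] = 203.372 + 8.424 = 211.796.
Under uncorrelated errors the observed covariances equal the true-score covariances, so only the own-variance terms attenuate.
True-score variance = [1.3²·10.8²·0.78 + 2.5²·0.71] + 8.424 = 158.192 + 8.424 = 166.616.
Reliability = 166.616 / 211.796 = 0.787.

0.787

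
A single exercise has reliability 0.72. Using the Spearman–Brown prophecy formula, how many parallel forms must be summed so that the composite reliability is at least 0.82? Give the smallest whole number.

k ≥ ρ*(1−ρ₁)/(ρ₁(1−ρ*)) = 0.82·0.28 / (0.72·0.18) = 1.772.
Smallest integer k = 2.

2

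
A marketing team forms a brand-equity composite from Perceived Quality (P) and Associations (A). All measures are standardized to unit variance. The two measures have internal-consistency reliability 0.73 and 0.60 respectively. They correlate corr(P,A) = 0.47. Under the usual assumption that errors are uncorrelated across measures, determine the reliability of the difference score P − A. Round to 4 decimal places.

0.3679

Var(P−A) = 1 + 1 − 2·0.47 = 2 − 0.94 = 1.06.
Under uncorrelated errors the observed covariances equal the true-score covariances, so only the own-variance terms attenuate.
True-score variance = [0.73 + 0.60] − 0.94 = 1.33 − 0.94 = 0.39.
Reliability = 0.39 / 1.06 = 0.3679.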